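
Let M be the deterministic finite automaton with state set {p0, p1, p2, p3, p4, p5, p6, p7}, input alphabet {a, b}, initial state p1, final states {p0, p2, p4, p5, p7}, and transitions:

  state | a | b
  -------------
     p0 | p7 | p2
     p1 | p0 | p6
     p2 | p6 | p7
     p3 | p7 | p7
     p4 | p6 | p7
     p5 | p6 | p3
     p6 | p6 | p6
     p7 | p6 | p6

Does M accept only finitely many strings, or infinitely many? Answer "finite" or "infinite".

The useful states (reachable from p1 and able to reach an accepting state) are {p0, p1, p2, p7}.
Restricted to these states the transition graph has no cycle, so every accepting path has bounded length and L is finite.

finite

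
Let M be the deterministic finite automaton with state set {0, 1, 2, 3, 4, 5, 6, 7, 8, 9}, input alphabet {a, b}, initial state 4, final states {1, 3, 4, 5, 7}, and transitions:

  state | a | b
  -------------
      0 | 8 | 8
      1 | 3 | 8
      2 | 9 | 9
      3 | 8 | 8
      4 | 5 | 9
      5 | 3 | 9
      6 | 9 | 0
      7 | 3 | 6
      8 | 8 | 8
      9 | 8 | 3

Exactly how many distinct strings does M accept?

5

The useful subgraph on states {3, 4, 5, 9} is acyclic, so L(M) is finite; the longest accepting path visits 4 useful states, giving maximum string length 3.
Counting accepting paths from 4 by length: 1 of length 0, 1 of length 1, 2 of length 2, 1 of length 3. Total 5.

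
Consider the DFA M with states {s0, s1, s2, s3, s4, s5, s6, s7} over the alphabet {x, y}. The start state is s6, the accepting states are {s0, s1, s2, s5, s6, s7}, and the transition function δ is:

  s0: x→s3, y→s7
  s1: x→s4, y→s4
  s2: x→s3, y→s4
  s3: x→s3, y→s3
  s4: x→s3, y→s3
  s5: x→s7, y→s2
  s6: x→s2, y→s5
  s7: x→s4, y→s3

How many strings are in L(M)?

5

The useful subgraph on states {s2, s5, s6, s7} is acyclic, so L(M) is finite; the longest accepting path visits 3 useful states, giving maximum string length 2.
Counting accepting paths from s6 by length: 1 of length 0, 2 of length 1, 2 of length 2. Total 5.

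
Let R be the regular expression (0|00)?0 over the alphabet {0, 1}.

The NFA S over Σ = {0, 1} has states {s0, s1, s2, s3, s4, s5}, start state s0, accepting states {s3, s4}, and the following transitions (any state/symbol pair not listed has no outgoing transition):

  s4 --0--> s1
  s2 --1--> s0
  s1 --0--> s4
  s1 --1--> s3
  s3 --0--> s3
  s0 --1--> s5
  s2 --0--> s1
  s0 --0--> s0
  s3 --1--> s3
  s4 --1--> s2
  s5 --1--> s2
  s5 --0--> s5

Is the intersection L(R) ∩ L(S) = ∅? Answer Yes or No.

Converting the expression R to a DFA (subset construction, then merging equivalent states) gives the minimal DFA with states {r0, r1, r2, r3, r4}, start state r0, accepting states {r1, r3, r4} and transitions r0: 0→r1, 1→r2; r1: 0→r3, 1→r2; r2: 0→r2, 1→r2; r3: 0→r4, 1→r2; r4: 0→r2, 1→r2.
Exploring the product automaton R × S from the start pair (r0, s0), following both machines on each input symbol, reaches 10 state pairs: (r0, s0), (r1, s0), (r2, s5), (r3, s0), (r2, s2), (r4, s0), (r2, s1), (r2, s0), (r2, s4), (r2, s3).
R accepts in {r1, r3, r4} and S accepts in {s3, s4}; no reachable pair has both components accepting, so no string drives both machines to acceptance simultaneously and L(R) ∩ L(S) = ∅.
So no string is accepted by both, and the intersection is empty.

Yes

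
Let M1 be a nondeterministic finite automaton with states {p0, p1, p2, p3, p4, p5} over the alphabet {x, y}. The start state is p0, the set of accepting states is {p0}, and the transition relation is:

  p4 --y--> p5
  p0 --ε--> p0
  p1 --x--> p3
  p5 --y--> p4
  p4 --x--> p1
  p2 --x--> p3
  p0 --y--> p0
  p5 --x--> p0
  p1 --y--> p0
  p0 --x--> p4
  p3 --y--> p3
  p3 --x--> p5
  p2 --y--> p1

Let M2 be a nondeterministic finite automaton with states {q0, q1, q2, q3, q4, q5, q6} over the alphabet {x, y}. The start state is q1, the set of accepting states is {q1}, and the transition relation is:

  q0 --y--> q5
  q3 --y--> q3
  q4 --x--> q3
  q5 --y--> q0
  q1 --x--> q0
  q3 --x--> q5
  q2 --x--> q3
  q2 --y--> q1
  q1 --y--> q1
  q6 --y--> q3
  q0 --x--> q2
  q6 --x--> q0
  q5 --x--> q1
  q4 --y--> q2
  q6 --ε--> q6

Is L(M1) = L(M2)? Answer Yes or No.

Exploring the product automaton M1 × M2 from the start pair (p0, q1), following both machines on each input symbol, reaches 5 state pairs: (p0, q1), (p4, q0), (p1, q2), (p5, q5), (p3, q3).
M1 accepts in {p0} and M2 accepts in {q1}. In every reachable pair the two components are either both accepting — (p0, q1) — or both non-accepting, so no string is accepted by exactly one of the machines: L(M1) \ L(M2) and L(M2) \ L(M1) are both empty.
Hence every string is accepted by M1 iff it is accepted by M2, and the two languages coincide.

Yes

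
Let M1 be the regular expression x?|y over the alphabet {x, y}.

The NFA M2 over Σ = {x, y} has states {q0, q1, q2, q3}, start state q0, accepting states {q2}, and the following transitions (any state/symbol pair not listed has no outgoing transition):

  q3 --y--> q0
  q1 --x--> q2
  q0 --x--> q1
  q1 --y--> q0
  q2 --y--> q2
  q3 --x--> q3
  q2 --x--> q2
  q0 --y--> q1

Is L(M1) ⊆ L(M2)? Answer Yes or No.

No

The empty string ε is in L(M1) but not in L(M2).
So L(M1) ⊄ L(M2).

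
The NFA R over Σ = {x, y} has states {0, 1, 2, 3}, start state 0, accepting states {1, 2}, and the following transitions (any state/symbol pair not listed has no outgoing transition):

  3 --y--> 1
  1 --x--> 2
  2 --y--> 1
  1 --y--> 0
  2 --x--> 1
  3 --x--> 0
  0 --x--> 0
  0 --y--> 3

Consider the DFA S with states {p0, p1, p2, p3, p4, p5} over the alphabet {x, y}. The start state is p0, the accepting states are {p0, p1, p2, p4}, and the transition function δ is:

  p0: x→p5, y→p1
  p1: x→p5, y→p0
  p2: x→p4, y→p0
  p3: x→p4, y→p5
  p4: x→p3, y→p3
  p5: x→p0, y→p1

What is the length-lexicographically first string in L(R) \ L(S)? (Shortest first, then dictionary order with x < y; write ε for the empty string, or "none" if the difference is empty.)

The string yyx is accepted by R but not by S.
No shorter string lies in the difference, and yyx is the lexicographically first length-3 string in L(R) \ L(S).

yyx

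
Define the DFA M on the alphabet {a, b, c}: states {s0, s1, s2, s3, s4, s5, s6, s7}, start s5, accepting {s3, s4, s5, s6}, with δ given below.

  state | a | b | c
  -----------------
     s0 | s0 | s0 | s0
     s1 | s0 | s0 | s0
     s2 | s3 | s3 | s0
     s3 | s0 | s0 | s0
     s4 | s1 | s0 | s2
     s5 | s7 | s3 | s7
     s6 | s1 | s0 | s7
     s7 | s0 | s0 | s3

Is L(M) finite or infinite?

finite

The useful states (reachable from s5 and able to reach an accepting state) are {s3, s5, s7}.
Restricted to these states the transition graph has no cycle, so every accepting path has bounded length and L is finite.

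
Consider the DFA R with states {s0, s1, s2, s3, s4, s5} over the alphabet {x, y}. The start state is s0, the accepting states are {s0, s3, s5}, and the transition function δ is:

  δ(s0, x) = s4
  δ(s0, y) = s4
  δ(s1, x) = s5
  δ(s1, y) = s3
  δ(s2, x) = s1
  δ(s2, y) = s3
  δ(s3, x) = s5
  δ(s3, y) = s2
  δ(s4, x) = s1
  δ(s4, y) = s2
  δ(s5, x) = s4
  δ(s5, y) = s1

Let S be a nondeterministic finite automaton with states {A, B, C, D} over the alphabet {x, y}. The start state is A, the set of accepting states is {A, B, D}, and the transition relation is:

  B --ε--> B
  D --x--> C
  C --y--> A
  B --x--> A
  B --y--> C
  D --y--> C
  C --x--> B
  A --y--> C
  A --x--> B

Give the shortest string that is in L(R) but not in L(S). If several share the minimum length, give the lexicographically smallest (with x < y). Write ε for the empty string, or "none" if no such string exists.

The string xxy is accepted by R but not by S.
No shorter string lies in the difference, and xxy is the lexicographically first length-3 string in L(R) \ L(S).

xxy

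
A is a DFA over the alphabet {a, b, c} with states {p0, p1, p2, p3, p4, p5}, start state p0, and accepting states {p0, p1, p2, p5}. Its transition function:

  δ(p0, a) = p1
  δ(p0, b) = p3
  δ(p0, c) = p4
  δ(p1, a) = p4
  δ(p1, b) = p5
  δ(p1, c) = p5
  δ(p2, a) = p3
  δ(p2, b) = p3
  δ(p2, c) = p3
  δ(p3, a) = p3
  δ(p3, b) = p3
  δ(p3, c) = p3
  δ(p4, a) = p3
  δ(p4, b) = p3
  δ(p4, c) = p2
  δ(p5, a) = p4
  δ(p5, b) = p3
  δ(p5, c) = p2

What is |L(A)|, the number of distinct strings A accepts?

The useful subgraph on states {p0, p1, p2, p4, p5} is acyclic, so L(A) is finite; the longest accepting path visits 5 useful states, giving maximum string length 4.
Counting accepting paths from p0 by length: 1 of length 0, 1 of length 1, 3 of length 2, 3 of length 3, 2 of length 4. Total 10.

10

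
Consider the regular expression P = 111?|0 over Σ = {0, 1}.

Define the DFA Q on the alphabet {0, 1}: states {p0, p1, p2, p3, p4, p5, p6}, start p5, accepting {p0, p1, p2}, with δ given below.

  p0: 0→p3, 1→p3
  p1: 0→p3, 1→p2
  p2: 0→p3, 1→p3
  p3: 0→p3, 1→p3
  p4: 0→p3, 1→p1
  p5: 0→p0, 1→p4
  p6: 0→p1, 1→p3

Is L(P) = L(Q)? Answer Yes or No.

Converting the expression P to a DFA (subset construction, then merging equivalent states) gives the minimal DFA with states {r0, r1, r2, r3, r4}, start state r0, accepting states {r1, r4} and transitions r0: 0→r1, 1→r2; r1: 0→r3, 1→r3; r2: 0→r3, 1→r4; r3: 0→r3, 1→r3; r4: 0→r3, 1→r1.
Exploring the product automaton P × Q from the start pair (r0, p5), following both machines on each input symbol, reaches 6 state pairs: (r0, p5), (r1, p0), (r2, p4), (r3, p3), (r4, p1), (r1, p2).
P accepts in {r1, r4} and Q accepts in {p0, p1, p2}. In every reachable pair the two components are either both accepting — (r1, p0), (r4, p1), (r1, p2) — or both non-accepting, so no string is accepted by exactly one of the machines: L(P) \ L(Q) and L(Q) \ L(P) are both empty.
Hence every string is accepted by P iff it is accepted by Q, and the two languages coincide.

Yes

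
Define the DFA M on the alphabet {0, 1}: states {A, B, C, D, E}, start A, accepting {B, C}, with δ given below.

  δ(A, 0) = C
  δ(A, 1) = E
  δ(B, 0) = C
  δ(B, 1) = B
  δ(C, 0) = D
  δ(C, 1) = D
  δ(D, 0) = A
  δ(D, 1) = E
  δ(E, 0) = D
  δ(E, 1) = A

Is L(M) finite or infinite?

infinite

State A is reachable from the start and can reach an accepting state, and it lies on the cycle A → C → D → A.
Traversing that cycle any number of times yields accepted strings of unbounded length, so the language is infinite.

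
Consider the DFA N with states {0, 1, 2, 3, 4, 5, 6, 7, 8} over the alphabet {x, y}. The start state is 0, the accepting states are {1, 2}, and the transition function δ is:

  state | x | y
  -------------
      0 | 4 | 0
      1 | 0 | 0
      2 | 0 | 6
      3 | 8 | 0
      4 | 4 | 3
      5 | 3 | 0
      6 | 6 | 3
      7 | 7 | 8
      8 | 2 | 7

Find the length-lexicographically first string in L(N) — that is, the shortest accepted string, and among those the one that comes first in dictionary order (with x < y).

xyxx

A breadth-first search from 0 reaches an accepting state first via the path 0 → 4 → 3 → 8 → 2 on input xyxx.
No string of length < 4 is accepted (BFS exhausts all shorter strings without reaching an accepting state), and xyxx is the lexicographically least accepting string of length 4.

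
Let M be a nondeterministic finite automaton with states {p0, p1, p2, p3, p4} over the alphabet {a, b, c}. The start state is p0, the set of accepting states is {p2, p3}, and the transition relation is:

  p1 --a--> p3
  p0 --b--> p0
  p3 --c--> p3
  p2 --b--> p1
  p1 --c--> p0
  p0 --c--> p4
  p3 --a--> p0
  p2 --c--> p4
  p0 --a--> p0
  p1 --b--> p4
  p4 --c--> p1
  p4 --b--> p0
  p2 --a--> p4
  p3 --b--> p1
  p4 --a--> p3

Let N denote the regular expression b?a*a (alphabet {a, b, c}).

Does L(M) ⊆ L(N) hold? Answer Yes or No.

No

The string ca is in L(M) but not in L(N).
So L(M) ⊄ L(N).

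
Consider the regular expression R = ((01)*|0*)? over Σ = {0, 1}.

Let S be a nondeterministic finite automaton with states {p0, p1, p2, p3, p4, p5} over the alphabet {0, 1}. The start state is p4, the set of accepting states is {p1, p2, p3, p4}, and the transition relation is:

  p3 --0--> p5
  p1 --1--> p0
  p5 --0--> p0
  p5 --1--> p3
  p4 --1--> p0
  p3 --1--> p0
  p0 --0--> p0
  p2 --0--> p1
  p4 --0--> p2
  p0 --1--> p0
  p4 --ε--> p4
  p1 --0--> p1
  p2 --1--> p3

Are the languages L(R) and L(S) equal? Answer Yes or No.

Converting the expression R to a DFA (subset construction, then merging equivalent states) gives the minimal DFA with states {r0, r1, r2, r3, r4, r5}, start state r0, accepting states {r0, r1, r3, r4} and transitions r0: 0→r1, 1→r2; r1: 0→r3, 1→r4; r2: 0→r2, 1→r2; r3: 0→r3, 1→r2; r4: 0→r5, 1→r2; r5: 0→r2, 1→r4.
Exploring the product automaton R × S from the start pair (r0, p4), following both machines on each input symbol, reaches 6 state pairs: (r0, p4), (r1, p2), (r2, p0), (r3, p1), (r4, p3), (r5, p5).
R accepts in {r0, r1, r3, r4} and S accepts in {p1, p2, p3, p4}. In every reachable pair the two components are either both accepting — (r0, p4), (r1, p2), (r3, p1), (r4, p3) — or both non-accepting, so no string is accepted by exactly one of the machines: L(R) \ L(S) and L(S) \ L(R) are both empty.
Hence every string is accepted by R iff it is accepted by S, and the two languages coincide.

Yes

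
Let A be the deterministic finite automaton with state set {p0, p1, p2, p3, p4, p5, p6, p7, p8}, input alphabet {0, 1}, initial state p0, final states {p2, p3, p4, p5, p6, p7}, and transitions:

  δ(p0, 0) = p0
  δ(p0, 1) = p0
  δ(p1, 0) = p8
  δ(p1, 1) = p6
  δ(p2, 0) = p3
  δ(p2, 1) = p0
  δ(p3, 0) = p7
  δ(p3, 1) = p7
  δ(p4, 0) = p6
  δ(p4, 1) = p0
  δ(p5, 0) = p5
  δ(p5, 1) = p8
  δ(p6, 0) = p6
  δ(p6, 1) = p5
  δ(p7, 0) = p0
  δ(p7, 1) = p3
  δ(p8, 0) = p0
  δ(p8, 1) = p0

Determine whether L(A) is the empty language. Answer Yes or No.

Yes

The states reachable from the start state are {p0}.
None of the accepting states {p2, p3, p4, p5, p6, p7} is reachable, so no string is accepted and L(A) = ∅.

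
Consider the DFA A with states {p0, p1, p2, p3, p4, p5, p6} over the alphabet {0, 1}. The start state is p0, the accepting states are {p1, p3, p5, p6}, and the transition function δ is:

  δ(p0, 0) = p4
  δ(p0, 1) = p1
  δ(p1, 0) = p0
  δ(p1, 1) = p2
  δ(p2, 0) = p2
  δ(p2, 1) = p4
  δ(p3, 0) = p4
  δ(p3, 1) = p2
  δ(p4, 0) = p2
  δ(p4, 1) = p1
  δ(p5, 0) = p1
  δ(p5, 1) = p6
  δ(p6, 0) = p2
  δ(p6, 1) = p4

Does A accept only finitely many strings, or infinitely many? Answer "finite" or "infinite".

infinite

State p0 is reachable from the start and can reach an accepting state, and it lies on the cycle p0 → p1 → p0.
Traversing that cycle any number of times yields accepted strings of unbounded length, so the language is infinite.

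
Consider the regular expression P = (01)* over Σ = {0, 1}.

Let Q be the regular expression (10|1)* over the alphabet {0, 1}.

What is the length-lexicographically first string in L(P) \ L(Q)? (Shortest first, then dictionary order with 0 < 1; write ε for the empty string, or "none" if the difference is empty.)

01

The string 01 is accepted by P but not by Q.
No shorter string lies in the difference, and 01 is the lexicographically first length-2 string in L(P) \ L(Q).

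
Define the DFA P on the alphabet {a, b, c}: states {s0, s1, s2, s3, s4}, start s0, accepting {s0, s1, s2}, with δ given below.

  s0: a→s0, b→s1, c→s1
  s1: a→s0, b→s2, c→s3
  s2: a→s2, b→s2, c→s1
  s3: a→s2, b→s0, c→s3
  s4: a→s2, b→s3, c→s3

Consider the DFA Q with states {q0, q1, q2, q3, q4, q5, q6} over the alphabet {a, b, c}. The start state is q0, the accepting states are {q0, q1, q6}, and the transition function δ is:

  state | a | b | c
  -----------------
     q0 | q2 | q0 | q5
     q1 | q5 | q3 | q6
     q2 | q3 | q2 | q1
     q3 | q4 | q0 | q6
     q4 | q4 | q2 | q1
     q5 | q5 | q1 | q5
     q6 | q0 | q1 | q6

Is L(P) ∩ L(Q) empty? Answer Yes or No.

No

The empty string ε is accepted by both P and Q.
Hence L(P) ∩ L(Q) ≠ ∅.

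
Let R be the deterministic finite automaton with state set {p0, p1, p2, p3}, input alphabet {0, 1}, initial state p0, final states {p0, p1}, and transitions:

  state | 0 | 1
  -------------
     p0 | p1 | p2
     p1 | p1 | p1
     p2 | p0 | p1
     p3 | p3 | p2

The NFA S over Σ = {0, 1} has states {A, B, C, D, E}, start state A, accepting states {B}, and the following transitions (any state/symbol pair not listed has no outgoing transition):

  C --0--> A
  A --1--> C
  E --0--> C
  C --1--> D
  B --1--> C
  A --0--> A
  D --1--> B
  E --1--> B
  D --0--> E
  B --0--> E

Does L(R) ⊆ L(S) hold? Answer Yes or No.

No

The empty string ε is in L(R) but not in L(S).
So L(R) ⊄ L(S).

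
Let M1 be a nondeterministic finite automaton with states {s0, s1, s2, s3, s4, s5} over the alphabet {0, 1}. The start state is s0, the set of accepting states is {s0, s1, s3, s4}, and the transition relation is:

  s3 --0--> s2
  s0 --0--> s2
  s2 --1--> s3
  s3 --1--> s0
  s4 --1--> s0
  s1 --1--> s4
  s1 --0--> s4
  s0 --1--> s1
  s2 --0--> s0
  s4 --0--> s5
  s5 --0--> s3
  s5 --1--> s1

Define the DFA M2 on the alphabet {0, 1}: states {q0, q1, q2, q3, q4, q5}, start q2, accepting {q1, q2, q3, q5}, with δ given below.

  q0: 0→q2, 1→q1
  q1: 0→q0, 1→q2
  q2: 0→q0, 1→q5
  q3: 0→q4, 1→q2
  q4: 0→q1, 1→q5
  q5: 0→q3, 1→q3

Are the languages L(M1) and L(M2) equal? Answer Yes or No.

Yes

Exploring the product automaton M1 × M2 from the start pair (s0, q2), following both machines on each input symbol, reaches 6 state pairs: (s0, q2), (s2, q0), (s1, q5), (s3, q1), (s4, q3), (s5, q4).
M1 accepts in {s0, s1, s3, s4} and M2 accepts in {q1, q2, q3, q5}. In every reachable pair the two components are either both accepting — (s0, q2), (s1, q5), (s3, q1), (s4, q3) — or both non-accepting, so no string is accepted by exactly one of the machines: L(M1) \ L(M2) and L(M2) \ L(M1) are both empty.
Hence every string is accepted by M1 iff it is accepted by M2, and the two languages coincide.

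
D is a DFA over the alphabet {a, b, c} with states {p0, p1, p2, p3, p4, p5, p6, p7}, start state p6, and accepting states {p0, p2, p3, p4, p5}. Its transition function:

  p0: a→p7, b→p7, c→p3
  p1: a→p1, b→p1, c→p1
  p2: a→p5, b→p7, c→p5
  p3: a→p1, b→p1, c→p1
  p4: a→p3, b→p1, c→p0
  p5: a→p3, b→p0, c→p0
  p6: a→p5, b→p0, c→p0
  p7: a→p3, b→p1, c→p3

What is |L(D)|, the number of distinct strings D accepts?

The useful subgraph on states {p0, p3, p5, p6, p7} is acyclic, so L(D) is finite; the longest accepting path visits 5 useful states, giving maximum string length 4.
Counting accepting paths from p6 by length: 3 of length 1, 5 of length 2, 10 of length 3, 8 of length 4. Total 26.

26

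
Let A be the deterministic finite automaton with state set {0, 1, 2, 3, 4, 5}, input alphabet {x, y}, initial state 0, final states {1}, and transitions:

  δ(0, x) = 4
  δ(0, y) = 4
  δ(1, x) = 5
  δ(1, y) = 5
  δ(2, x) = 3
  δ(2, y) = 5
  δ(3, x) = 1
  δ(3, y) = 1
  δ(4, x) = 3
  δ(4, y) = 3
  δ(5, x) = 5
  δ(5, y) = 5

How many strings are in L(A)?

The useful subgraph on states {0, 1, 3, 4} is acyclic, so L(A) is finite; the longest accepting path visits 4 useful states, giving maximum string length 3.
Counting accepting paths from 0 by length: 8 of length 3. Total 8.

8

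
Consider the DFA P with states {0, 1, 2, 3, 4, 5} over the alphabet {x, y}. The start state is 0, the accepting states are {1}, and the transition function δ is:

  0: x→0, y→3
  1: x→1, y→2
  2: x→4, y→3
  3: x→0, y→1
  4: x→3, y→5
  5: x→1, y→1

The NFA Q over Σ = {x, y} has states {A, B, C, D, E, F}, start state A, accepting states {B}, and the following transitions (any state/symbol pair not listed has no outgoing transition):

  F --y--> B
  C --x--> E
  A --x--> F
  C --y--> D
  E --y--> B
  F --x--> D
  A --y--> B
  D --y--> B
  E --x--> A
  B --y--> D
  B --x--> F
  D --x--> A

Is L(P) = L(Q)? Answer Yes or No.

No

The string yy is accepted by P but rejected by Q.
So L(P) ≠ L(Q).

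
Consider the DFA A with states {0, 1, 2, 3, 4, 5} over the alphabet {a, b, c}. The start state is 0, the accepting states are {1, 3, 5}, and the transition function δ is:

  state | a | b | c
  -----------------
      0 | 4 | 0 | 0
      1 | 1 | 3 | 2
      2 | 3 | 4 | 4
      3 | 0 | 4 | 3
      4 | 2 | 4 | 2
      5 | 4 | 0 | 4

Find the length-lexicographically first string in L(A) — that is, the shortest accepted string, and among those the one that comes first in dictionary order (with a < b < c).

aaa

A breadth-first search from 0 reaches an accepting state first via the path 0 → 4 → 2 → 3 on input aaa.
No string of length < 3 is accepted (BFS exhausts all shorter strings without reaching an accepting state), and aaa is the lexicographically least accepting string of length 3.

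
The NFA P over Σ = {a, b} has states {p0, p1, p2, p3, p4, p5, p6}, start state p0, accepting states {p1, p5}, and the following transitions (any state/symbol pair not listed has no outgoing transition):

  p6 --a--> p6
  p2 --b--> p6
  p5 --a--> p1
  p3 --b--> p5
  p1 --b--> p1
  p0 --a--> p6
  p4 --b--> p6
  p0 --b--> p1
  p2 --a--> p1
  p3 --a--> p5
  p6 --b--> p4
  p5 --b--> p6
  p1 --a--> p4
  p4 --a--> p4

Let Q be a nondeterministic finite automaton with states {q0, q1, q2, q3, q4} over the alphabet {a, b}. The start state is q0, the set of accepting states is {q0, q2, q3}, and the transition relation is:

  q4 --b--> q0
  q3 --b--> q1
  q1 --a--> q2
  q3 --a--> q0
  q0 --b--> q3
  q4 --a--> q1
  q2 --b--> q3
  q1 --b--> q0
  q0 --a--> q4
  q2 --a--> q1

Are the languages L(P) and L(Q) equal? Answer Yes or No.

No

The string bb is accepted by P but rejected by Q.
So L(P) ≠ L(Q).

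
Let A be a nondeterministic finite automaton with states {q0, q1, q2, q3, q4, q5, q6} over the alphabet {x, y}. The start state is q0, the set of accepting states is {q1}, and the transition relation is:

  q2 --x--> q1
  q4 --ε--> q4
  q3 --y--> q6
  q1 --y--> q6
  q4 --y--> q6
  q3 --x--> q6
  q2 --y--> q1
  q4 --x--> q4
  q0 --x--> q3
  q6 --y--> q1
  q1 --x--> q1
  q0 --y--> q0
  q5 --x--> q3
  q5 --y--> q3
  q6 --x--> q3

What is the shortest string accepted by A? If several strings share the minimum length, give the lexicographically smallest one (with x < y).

xxy

A breadth-first search from q0 reaches an accepting state first via the path q0 → q3 → q6 → q1 on input xxy.
No string of length < 3 is accepted (BFS exhausts all shorter strings without reaching an accepting state), and xxy is the lexicographically least accepting string of length 3.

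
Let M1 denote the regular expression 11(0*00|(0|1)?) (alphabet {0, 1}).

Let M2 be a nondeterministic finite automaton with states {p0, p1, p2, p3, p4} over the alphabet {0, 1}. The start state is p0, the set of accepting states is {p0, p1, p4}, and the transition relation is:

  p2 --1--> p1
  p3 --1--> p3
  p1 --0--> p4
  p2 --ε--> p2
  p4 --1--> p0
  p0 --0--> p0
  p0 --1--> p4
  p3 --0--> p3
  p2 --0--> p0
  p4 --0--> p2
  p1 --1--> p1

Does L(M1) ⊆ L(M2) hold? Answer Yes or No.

Converting the expression M1 to a DFA (subset construction, then merging equivalent states) gives the minimal DFA with states {r0, r1, r2, r3, r4, r5}, start state r0, accepting states {r3, r4, r5} and transitions r0: 0→r1, 1→r2; r1: 0→r1, 1→r1; r2: 0→r1, 1→r3; r3: 0→r4, 1→r5; r4: 0→r4, 1→r1; r5: 0→r1, 1→r1.
Exploring the product automaton M1 × M2 from the start pair (r0, p0), following both machines on each input symbol, reaches 9 state pairs: (r0, p0), (r1, p0), (r2, p4), (r1, p4), (r1, p2), (r3, p0), (r1, p1), (r4, p0), (r5, p4).
M1 accepts in {r3, r4, r5} and M2 accepts in {p0, p1, p4}. The reachable pairs whose M1-component is accepting are (r3, p0), (r4, p0), (r5, p4); in each of them the M2-component is accepting too, so the product for L(M1) \ L(M2) (M1-component accepting, M2-component rejecting) has no reachable accepting pair and the difference is empty.
Hence every string in L(M1) is also in L(M2).

Yes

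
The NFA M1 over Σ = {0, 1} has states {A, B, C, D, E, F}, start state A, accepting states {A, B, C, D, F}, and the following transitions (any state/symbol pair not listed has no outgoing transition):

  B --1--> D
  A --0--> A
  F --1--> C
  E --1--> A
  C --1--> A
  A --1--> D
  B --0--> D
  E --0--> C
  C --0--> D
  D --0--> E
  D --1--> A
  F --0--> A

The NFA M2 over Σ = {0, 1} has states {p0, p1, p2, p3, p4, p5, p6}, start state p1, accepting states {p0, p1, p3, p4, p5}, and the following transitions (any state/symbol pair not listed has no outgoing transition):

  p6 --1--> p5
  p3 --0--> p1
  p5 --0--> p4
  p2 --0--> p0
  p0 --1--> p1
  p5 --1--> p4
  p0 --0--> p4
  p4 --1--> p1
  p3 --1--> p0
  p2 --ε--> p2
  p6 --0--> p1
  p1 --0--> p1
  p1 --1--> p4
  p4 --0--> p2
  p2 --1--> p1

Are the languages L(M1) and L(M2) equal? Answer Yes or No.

Yes

Exploring the product automaton M1 × M2 from the start pair (A, p1), following both machines on each input symbol, reaches 4 state pairs: (A, p1), (D, p4), (E, p2), (C, p0).
M1 accepts in {A, B, C, D, F} and M2 accepts in {p0, p1, p3, p4, p5}. In every reachable pair the two components are either both accepting — (A, p1), (D, p4), (C, p0) — or both non-accepting, so no string is accepted by exactly one of the machines: L(M1) \ L(M2) and L(M2) \ L(M1) are both empty.
Hence every string is accepted by M1 iff it is accepted by M2, and the two languages coincide.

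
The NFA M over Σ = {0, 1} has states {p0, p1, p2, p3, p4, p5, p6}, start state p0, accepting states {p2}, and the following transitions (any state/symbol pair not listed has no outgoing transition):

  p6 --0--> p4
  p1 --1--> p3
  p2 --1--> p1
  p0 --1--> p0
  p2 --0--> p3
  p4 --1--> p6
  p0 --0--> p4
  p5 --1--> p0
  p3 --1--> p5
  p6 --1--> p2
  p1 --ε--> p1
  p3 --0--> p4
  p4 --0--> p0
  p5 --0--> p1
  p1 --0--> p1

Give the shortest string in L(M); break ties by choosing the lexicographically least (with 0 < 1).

011

A breadth-first search from p0 reaches an accepting state first via the path p0 → p4 → p6 → p2 on input 011.
No string of length < 3 is accepted (BFS exhausts all shorter strings without reaching an accepting state), and 011 is the lexicographically least accepting string of length 3.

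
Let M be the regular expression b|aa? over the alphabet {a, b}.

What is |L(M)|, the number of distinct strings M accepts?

3

The expression has no Kleene star, so L(M) is finite. Expanding the alternatives gives {a, b, aa}.
That is 2 of length 1, 1 of length 2: 3 strings in all.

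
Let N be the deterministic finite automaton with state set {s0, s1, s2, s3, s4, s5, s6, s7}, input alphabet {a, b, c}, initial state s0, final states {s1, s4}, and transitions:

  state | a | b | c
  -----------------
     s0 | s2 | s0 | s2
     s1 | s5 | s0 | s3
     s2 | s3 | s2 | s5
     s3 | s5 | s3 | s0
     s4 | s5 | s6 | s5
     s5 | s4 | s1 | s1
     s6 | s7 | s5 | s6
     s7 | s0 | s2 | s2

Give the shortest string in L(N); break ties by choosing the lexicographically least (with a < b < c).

A breadth-first search from s0 reaches an accepting state first via the path s0 → s2 → s5 → s4 on input aca.
No string of length < 3 is accepted (BFS exhausts all shorter strings without reaching an accepting state), and aca is the lexicographically least accepting string of length 3.

aca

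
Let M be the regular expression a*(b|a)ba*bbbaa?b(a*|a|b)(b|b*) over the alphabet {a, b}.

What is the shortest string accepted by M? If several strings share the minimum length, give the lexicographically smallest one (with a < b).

abbbbab

By inspection of the expression, no string of length less than 7 matches, and abbbbab is the lexicographically first match of length 7.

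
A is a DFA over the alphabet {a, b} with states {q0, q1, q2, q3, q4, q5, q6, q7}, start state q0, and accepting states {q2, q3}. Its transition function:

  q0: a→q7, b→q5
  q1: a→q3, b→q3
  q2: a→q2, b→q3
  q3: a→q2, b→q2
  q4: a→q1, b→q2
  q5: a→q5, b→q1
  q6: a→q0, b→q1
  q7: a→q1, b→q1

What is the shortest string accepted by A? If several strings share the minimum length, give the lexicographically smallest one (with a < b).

A breadth-first search from q0 reaches an accepting state first via the path q0 → q7 → q1 → q3 on input aaa.
No string of length < 3 is accepted (BFS exhausts all shorter strings without reaching an accepting state), and aaa is the lexicographically least accepting string of length 3.

aaa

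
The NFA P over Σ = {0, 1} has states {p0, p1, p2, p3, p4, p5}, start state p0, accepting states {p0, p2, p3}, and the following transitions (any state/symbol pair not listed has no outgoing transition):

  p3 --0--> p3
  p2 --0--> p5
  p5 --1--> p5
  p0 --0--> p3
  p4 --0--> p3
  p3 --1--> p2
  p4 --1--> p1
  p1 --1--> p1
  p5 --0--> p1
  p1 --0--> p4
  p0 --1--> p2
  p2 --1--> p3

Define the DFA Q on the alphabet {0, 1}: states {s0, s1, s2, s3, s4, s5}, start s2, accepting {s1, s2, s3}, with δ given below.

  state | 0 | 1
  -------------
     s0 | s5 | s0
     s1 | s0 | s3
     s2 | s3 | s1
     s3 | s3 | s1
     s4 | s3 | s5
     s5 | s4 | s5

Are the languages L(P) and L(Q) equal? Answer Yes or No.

Yes

Exploring the product automaton P × Q from the start pair (p0, s2), following both machines on each input symbol, reaches 6 state pairs: (p0, s2), (p3, s3), (p2, s1), (p5, s0), (p1, s5), (p4, s4).
P accepts in {p0, p2, p3} and Q accepts in {s1, s2, s3}. In every reachable pair the two components are either both accepting — (p0, s2), (p3, s3), (p2, s1) — or both non-accepting, so no string is accepted by exactly one of the machines: L(P) \ L(Q) and L(Q) \ L(P) are both empty.
Hence every string is accepted by P iff it is accepted by Q, and the two languages coincide.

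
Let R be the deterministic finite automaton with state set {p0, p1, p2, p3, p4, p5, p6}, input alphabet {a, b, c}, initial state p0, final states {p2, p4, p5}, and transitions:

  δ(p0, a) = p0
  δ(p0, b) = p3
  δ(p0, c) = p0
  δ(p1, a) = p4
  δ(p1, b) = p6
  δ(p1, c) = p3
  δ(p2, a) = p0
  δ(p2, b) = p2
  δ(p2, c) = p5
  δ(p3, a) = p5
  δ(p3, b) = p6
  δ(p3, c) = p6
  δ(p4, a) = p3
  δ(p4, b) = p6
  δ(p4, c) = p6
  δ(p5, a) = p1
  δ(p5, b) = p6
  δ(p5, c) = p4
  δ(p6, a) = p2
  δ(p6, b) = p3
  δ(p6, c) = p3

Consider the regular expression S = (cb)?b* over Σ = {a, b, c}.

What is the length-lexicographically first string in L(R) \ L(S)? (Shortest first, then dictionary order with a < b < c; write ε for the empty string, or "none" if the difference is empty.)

The string ba is accepted by R but not by S.
No shorter string lies in the difference, and ba is the lexicographically first length-2 string in L(R) \ L(S).

ba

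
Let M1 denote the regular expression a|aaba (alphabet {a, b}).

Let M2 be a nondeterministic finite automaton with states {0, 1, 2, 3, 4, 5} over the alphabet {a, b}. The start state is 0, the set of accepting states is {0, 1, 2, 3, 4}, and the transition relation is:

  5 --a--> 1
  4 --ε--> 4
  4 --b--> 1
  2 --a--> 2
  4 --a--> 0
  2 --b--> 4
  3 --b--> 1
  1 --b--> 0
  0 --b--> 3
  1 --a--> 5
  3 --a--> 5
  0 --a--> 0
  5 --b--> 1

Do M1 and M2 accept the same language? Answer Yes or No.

No

The string aaba is accepted by M1 but rejected by M2.
So L(M1) ≠ L(M2).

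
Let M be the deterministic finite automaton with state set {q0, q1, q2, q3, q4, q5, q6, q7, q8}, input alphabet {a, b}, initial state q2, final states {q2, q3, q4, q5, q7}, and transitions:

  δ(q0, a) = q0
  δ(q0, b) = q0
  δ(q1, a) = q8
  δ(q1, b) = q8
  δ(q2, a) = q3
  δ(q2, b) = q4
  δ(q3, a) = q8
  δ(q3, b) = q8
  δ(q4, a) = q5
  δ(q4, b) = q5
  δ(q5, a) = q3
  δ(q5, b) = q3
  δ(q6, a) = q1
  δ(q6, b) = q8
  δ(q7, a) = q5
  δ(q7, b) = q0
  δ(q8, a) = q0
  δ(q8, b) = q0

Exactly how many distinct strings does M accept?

9

The useful subgraph on states {q2, q3, q4, q5} is acyclic, so L(M) is finite; the longest accepting path visits 4 useful states, giving maximum string length 3.
Counting accepting paths from q2 by length: 1 of length 0, 2 of length 1, 2 of length 2, 4 of length 3. Total 9.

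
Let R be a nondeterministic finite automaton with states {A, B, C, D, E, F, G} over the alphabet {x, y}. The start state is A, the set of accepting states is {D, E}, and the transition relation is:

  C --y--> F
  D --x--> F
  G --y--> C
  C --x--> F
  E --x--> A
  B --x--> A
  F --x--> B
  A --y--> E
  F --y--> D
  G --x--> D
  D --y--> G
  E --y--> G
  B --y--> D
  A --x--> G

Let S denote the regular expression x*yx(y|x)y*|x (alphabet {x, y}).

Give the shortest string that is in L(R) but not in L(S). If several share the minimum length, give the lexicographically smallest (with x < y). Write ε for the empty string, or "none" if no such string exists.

The string y is accepted by R but not by S.
No shorter string lies in the difference, and y is the lexicographically first length-1 string in L(R) \ L(S).

y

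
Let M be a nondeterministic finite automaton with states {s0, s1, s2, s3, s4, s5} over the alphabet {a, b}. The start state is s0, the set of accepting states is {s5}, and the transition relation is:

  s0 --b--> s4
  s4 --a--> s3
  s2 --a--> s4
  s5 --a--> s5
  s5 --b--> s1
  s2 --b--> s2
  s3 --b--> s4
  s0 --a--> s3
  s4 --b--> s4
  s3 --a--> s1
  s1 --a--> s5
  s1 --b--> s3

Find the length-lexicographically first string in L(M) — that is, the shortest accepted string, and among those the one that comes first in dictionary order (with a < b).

aaa

A breadth-first search from s0 reaches an accepting state first via the path s0 → s3 → s1 → s5 on input aaa.
No string of length < 3 is accepted (BFS exhausts all shorter strings without reaching an accepting state), and aaa is the lexicographically least accepting string of length 3.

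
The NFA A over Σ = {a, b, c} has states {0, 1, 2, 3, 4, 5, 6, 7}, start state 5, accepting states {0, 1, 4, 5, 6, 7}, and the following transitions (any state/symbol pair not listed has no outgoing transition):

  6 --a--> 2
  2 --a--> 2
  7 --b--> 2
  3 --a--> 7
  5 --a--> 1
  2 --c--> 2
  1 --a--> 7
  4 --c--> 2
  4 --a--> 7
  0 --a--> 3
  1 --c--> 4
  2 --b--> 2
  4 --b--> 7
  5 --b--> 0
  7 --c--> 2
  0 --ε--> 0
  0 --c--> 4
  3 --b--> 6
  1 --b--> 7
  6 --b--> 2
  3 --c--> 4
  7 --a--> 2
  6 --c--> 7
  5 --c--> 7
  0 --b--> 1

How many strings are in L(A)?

24

The useful subgraph on states {0, 1, 3, 4, 5, 6, 7} is acyclic, so L(A) is finite; the longest accepting path visits 5 useful states, giving maximum string length 4.
Counting accepting paths from 5 by length: 1 of length 0, 3 of length 1, 5 of length 2, 10 of length 3, 5 of length 4. Total 24.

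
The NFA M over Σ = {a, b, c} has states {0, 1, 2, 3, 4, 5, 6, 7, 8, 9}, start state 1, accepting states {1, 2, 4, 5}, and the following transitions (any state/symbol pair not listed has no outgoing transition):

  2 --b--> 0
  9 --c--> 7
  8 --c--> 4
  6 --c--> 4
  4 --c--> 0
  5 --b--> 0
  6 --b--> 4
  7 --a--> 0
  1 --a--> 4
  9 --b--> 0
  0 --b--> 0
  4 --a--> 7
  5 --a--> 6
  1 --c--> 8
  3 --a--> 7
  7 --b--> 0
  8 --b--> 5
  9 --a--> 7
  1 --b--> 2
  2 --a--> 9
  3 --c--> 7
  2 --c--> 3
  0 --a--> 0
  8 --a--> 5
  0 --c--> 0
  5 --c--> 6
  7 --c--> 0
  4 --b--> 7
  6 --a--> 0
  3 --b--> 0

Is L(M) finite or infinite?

The useful states (reachable from 1 and able to reach an accepting state) are {1, 2, 4, 5, 6, 8}.
Restricted to these states the transition graph has no cycle, so every accepting path has bounded length and L is finite.

finite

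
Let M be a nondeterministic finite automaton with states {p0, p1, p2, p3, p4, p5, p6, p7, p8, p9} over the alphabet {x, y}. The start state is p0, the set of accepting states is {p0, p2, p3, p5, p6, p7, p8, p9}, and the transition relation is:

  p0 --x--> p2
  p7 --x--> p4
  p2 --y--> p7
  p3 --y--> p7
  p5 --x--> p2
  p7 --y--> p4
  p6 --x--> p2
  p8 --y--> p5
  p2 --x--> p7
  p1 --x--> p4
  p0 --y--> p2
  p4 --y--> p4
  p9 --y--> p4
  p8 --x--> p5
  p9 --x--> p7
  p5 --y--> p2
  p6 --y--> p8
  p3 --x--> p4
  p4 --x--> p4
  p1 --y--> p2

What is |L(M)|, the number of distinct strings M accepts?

7

The useful subgraph on states {p0, p2, p7} is acyclic, so L(M) is finite; the longest accepting path visits 3 useful states, giving maximum string length 2.
Counting accepting paths from p0 by length: 1 of length 0, 2 of length 1, 4 of length 2. Total 7.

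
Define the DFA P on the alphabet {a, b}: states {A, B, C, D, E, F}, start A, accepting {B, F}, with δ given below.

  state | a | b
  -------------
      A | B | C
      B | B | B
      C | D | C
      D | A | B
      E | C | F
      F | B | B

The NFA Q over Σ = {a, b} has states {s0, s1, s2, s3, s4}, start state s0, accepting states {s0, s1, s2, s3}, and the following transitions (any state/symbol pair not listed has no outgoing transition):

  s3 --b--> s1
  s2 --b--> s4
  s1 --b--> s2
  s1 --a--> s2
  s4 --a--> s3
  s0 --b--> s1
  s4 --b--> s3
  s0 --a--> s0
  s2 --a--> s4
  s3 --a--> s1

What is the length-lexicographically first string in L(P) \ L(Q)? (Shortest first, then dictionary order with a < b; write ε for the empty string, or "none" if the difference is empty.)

The string bab is accepted by P but not by Q.
No shorter string lies in the difference, and bab is the lexicographically first length-3 string in L(P) \ L(Q).

bab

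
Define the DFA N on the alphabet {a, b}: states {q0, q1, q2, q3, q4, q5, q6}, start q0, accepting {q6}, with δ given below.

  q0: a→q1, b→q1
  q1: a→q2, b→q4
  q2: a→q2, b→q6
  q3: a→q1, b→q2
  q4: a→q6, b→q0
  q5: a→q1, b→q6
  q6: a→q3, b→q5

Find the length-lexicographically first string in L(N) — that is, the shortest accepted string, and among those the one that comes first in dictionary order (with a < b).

aab

A breadth-first search from q0 reaches an accepting state first via the path q0 → q1 → q2 → q6 on input aab.
No string of length < 3 is accepted (BFS exhausts all shorter strings without reaching an accepting state), and aab is the lexicographically least accepting string of length 3.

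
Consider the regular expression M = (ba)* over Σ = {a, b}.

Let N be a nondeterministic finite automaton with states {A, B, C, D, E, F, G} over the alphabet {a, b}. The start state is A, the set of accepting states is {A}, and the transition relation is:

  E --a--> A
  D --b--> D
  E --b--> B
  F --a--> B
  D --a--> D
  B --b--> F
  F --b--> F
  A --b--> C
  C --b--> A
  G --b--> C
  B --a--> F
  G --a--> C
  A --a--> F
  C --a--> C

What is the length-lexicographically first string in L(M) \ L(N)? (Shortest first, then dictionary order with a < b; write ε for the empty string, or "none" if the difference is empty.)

The string ba is accepted by M but not by N.
No shorter string lies in the difference, and ba is the lexicographically first length-2 string in L(M) \ L(N).

ba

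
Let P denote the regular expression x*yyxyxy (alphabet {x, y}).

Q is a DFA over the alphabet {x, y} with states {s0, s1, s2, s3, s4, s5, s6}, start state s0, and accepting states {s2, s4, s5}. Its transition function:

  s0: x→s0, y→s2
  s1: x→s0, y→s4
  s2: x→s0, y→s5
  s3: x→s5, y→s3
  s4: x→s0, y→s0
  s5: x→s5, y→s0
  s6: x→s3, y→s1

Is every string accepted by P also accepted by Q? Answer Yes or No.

Converting the expression P to a DFA (subset construction, then merging equivalent states) gives the minimal DFA with states {p0, p1, p2, p3, p4, p5, p6, p7}, start state p0, accepting states {p7} and transitions p0: x→p0, y→p1; p1: x→p2, y→p3; p2: x→p2, y→p2; p3: x→p4, y→p2; p4: x→p2, y→p5; p5: x→p6, y→p2; p6: x→p2, y→p7; p7: x→p2, y→p2.
Exploring the product automaton P × Q from the start pair (p0, s0), following both machines on each input symbol, reaches 10 state pairs: (p0, s0), (p1, s2), (p2, s0), (p3, s5), (p2, s2), (p4, s5), (p2, s5), (p5, s0), (p6, s0), (p7, s2).
P accepts in {p7} and Q accepts in {s2, s4, s5}. The reachable pairs whose P-component is accepting are (p7, s2); in each of them the Q-component is accepting too, so the product for L(P) \ L(Q) (P-component accepting, Q-component rejecting) has no reachable accepting pair and the difference is empty.
Hence every string in L(P) is also in L(Q).

Yes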